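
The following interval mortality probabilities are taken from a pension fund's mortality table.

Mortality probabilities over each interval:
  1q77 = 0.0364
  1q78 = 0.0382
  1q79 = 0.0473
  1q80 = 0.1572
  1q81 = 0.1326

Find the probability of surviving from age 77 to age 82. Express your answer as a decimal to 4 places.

The overall survival probability is (1 − 0.0364) × (1 − 0.0382) × (1 − 0.0473) × (1 − 0.1572) × (1 − 0.1326).
= 0.9636 × 0.9618 × 0.9527 × 0.8428 × 0.8674 = 0.645478.

0.6455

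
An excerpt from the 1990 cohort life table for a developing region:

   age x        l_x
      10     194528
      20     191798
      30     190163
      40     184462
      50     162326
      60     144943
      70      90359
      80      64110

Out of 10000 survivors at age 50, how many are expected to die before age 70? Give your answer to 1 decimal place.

The relevant probability is 1 − 90359/162326 = 0.443349.
Expected number = 10000 × 0.443349 = 4433.5.

4433.5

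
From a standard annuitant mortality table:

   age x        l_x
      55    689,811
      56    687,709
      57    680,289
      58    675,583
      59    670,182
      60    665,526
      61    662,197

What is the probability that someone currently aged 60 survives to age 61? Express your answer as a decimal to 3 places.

The conditional survival probability is l_61/l_60 = 662,197/665,526 = 0.994998.

0.995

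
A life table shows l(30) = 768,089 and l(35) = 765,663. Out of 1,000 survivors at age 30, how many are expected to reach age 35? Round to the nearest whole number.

The relevant probability is 765,663/768,089 = 0.996842.
Expected number = 1,000 × 0.996842 = 997.

997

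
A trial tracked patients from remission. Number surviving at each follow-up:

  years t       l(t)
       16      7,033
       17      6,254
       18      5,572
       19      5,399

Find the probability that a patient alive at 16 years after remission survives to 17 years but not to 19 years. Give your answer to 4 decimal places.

0.1216

This is the probability of reaching 17 but not 19, conditional on being alive at 16: (l(17) − l(19)) / l(16).
= (6,254 − 5,399) / 7,033 = 855 / 7,033 = 0.121570.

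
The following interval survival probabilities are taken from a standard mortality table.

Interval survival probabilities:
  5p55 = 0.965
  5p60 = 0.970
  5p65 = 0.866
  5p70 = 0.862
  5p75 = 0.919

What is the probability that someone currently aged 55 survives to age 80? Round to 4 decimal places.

The overall survival probability is 0.965 × 0.970 × 0.866 × 0.862 × 0.919.
= 0.642155.

0.6422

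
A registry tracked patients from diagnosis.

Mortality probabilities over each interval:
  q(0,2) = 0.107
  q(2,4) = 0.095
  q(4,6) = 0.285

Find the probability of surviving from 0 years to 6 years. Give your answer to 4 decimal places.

0.5778

P(survive 0→6) = (1 − 0.107) × (1 − 0.095) × (1 − 0.285).
= 0.893 × 0.905 × 0.715 = 0.577838.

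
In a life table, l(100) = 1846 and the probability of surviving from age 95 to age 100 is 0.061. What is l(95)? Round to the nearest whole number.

30262

l(95) = l(100) / p = 1846 / 0.061 = 30262.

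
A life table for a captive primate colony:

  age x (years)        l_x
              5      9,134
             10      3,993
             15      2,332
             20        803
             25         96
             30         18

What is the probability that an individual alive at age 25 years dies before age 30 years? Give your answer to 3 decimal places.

0.813

P(die before 30 | alive at 25) = 1 − l_30/l_25 = 1 − 18/96 = (78)/96 = 0.812500.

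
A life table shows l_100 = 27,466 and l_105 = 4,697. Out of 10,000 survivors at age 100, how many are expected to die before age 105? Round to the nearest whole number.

8290

The relevant probability is 1 − 4,697/27,466 = 0.828989.
Expected number = 10,000 × 0.828989 = 8290.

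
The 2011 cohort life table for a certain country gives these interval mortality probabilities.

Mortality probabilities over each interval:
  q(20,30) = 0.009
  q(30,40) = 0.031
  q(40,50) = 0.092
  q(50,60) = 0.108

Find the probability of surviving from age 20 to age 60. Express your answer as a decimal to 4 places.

Survival from 20 to 60 is the product of surviving each interval: (1 − 0.009) × (1 − 0.031) × (1 − 0.092) × (1 − 0.108).
= 0.991 × 0.969 × 0.908 × 0.892 = 0.777765.

0.7778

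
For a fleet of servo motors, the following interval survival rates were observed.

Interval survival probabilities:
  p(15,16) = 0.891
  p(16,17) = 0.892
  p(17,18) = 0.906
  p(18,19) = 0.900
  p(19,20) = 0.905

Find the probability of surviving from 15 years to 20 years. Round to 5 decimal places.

Chaining the interval survival probabilities: 0.891 × 0.892 × 0.906 × 0.900 × 0.905.
= 0.586492.

0.58649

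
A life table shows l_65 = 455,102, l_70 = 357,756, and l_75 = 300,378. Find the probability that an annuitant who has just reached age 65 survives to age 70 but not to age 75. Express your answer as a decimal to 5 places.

0.12608

This is the probability of reaching 70 but not 75, conditional on being alive at 65: (l_70 − l_75) / l_65.
= (357,756 − 300,378) / 455,102 = 57,378 / 455,102 = 0.126077.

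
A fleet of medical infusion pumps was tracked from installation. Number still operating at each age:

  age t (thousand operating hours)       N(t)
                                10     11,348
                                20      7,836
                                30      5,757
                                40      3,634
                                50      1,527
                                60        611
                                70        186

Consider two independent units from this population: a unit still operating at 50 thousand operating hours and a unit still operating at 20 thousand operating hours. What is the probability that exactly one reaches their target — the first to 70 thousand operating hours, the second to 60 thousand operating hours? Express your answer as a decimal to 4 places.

p₁ = N(70)/N(50) = 186/1,527 = 0.121807; p₂ = N(60)/N(20) = 611/7,836 = 0.077973.
P(exactly one) = p₁(1−p₂) + (1−p₁)p₂ = 0.112309 + 0.068475 = 0.180785.

0.1808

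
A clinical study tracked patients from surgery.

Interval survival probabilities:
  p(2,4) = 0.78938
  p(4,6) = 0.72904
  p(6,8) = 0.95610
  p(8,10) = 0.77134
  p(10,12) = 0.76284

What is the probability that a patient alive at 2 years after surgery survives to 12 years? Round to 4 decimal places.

0.3238

The overall survival probability is 0.78938 × 0.72904 × 0.95610 × 0.77134 × 0.76284.
= 0.323758.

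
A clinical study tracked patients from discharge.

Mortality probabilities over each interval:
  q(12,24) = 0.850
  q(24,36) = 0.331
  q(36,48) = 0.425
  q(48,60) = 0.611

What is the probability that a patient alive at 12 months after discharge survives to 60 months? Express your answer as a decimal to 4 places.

P(survive 12→60) = (1 − 0.850) × (1 − 0.331) × (1 − 0.425) × (1 − 0.611).
= 0.150 × 0.669 × 0.575 × 0.389 = 0.022446.

0.0224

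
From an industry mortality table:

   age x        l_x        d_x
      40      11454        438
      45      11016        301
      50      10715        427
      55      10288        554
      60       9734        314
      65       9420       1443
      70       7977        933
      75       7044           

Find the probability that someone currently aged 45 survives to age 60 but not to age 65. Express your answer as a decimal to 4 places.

0.0285

This is the probability of reaching 60 but not 65, conditional on being alive at 45: (l_60 − l_65) / l_45.
= (9734 − 9420) / 11016 = 314 / 11016 = 0.028504.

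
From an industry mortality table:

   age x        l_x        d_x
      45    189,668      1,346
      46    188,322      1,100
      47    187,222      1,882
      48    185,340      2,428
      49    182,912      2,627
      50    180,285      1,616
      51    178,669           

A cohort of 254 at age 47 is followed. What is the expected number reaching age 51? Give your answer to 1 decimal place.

242.4

The relevant probability is 178,669/187,222 = 0.954316.
Expected number = 254 × 0.954316 = 242.4.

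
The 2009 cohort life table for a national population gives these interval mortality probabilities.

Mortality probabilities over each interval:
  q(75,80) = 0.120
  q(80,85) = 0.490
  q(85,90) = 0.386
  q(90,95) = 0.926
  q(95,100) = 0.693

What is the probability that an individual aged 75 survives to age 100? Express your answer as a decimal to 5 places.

Survival from 75 to 100 is the product of surviving each interval: (1 − 0.120) × (1 − 0.490) × (1 − 0.386) × (1 − 0.926) × (1 − 0.693).
= 0.880 × 0.510 × 0.614 × 0.074 × 0.307 = 0.006260.

0.00626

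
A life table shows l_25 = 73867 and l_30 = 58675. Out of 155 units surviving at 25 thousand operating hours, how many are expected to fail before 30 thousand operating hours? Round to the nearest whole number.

The relevant probability is 1 − 58675/73867 = 0.205667.
Expected number = 155 × 0.205667 = 32.

32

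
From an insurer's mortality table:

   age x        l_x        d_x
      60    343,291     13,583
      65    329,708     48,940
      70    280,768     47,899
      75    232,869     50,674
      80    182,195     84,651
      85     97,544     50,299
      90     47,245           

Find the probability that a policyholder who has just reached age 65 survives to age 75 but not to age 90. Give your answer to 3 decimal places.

This is the probability of reaching 75 but not 90, conditional on being alive at 65: (l_75 − l_90) / l_65.
= (232,869 − 47,245) / 329,708 = 185,624 / 329,708 = 0.562995.

0.563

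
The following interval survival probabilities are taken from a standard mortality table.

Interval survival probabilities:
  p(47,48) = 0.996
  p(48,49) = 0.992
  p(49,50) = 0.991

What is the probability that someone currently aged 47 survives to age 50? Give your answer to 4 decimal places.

The overall survival probability is 0.996 × 0.992 × 0.991.
= 0.979140.

0.9791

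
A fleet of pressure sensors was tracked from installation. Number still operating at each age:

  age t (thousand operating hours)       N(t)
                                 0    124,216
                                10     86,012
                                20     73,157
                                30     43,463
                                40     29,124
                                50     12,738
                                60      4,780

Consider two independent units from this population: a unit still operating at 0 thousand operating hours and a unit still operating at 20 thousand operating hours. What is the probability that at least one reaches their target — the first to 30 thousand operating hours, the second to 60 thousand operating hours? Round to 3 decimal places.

p₁ = N(30)/N(0) = 43,463/124,216 = 0.349899; p₂ = N(60)/N(20) = 4,780/73,157 = 0.065339.
P(at least one) = 1 − (1−p₁)(1−p₂) = 1 − 0.650101 × 0.934661 = 0.392376.

0.392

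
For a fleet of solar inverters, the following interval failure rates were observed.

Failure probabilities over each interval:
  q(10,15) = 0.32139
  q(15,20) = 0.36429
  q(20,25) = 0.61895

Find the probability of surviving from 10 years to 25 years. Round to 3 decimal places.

P(survive 10→25) = (1 − 0.32139) × (1 − 0.36429) × (1 − 0.61895).
= 0.67861 × 0.63571 × 0.38105 = 0.164385.

0.164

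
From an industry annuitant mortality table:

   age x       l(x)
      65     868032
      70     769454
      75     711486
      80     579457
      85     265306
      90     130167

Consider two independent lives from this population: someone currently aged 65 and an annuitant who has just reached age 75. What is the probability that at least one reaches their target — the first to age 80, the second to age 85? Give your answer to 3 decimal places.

0.792

p₁ = l(80)/l(65) = 579457/868032 = 0.667553; p₂ = l(85)/l(75) = 265306/711486 = 0.372890.
P(at least one) = 1 − (1−p₁)(1−p₂) = 1 − 0.332447 × 0.627110 = 0.791519.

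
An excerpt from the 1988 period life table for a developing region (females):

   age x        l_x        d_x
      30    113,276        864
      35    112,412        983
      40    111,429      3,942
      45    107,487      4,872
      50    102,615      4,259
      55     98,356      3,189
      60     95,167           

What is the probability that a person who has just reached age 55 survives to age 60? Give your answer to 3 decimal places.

We want 5p55 = l_60/l_55.
The conditional survival probability is l_60/l_55 = 95,167/98,356 = 0.967577.

0.968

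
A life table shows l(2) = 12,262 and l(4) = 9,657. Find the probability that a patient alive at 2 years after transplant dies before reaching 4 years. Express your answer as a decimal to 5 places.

P(die before 4 | alive at 2) = 1 − l(4)/l(2) = 1 − 9,657/12,262 = (2,605)/12,262 = 0.212445.

0.21244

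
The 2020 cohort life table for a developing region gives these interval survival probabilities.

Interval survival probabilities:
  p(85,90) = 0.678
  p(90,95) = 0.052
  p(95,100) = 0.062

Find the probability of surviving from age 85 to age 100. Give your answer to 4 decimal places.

0.0022

The overall survival probability is 0.678 × 0.052 × 0.062.
= 0.002186.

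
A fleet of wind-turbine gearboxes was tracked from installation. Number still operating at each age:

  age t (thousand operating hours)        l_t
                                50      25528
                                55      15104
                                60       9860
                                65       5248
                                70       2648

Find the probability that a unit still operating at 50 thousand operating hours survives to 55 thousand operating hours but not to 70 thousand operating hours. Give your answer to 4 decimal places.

This is the probability of reaching 55 but not 70, conditional on being operational at 50: (l_55 − l_70) / l_50.
= (15104 − 2648) / 25528 = 12456 / 25528 = 0.487935.

0.4879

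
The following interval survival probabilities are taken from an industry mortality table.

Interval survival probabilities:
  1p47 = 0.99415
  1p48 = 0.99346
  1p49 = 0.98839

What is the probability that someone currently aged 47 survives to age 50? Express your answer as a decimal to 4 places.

0.9762

Survival from 47 to 50 is the product of surviving each interval: 0.99415 × 0.99346 × 0.98839.
= 0.976182.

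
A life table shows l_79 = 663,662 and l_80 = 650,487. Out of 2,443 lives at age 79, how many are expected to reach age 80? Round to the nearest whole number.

The relevant probability is 650,487/663,662 = 0.980148.
Expected number = 2,443 × 0.980148 = 2395.

2395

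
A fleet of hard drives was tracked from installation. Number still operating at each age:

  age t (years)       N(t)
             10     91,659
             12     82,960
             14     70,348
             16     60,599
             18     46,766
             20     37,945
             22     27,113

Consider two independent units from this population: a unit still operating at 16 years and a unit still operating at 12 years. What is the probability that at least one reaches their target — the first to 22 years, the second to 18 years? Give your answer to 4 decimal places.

0.7589

p₁ = N(22)/N(16) = 27,113/60,599 = 0.447417; p₂ = N(18)/N(12) = 46,766/82,960 = 0.563717.
P(at least one) = 1 − (1−p₁)(1−p₂) = 1 − 0.552583 × 0.436283 = 0.758917.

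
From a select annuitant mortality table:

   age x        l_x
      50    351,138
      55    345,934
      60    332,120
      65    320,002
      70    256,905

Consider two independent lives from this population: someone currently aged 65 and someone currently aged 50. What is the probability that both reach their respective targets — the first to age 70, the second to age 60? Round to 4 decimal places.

0.7593

p₁ = l_70/l_65 = 256,905/320,002 = 0.802823; p₂ = l_60/l_50 = 332,120/351,138 = 0.945839.
P(both) = p₁ × p₂ = 0.802823 × 0.945839 = 0.759341.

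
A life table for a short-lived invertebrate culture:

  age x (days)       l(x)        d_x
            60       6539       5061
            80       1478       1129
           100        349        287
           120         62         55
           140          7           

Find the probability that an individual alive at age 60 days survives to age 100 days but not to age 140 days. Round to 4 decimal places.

This is the probability of reaching 100 but not 140, conditional on being alive at 60: (l(100) − l(140)) / l(60).
= (349 − 7) / 6539 = 342 / 6539 = 0.052302.

0.0523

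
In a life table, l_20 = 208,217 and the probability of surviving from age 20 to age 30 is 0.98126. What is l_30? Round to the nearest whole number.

204315

l_30 = l_20 × p = 208,217 × 0.98126 = 204315.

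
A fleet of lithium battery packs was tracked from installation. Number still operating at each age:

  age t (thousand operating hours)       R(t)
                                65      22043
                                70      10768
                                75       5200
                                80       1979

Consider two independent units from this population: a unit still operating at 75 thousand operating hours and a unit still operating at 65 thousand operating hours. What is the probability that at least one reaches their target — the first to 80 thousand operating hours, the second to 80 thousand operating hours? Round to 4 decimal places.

0.4362

p₁ = R(80)/R(75) = 1979/5200 = 0.380577; p₂ = R(80)/R(65) = 1979/22043 = 0.089779.
P(at least one) = 1 − (1−p₁)(1−p₂) = 1 − 0.619423 × 0.910221 = 0.436188.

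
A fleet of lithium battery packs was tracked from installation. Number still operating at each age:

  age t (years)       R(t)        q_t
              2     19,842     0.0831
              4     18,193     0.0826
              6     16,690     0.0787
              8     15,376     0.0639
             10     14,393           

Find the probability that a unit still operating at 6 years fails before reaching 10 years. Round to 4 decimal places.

P(fail before 10 | operational at 6) = 1 − R(10)/R(6) = 1 − 14,393/16,690 = (2,297)/16,690 = 0.137627.

0.1376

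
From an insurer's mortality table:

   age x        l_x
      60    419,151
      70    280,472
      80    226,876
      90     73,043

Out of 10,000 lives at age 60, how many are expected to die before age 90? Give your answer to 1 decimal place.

The relevant probability is 1 − 73,043/419,151 = 0.825736.
Expected number = 10,000 × 0.825736 = 8257.4.

8257.4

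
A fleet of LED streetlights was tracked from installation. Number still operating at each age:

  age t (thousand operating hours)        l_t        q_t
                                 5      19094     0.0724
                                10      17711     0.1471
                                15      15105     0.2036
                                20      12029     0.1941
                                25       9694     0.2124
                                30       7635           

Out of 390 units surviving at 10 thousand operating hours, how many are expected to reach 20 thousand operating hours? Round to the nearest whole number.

265

The relevant probability is 12029/17711 = 0.679182.
Expected number = 390 × 0.679182 = 265.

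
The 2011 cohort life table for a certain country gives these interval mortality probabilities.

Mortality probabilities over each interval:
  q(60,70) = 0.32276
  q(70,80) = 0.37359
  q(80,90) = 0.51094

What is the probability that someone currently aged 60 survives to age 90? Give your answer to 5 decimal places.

P(survive 60→90) = (1 − 0.32276) × (1 − 0.37359) × (1 − 0.51094).
= 0.67724 × 0.62641 × 0.48906 = 0.207474.

0.20747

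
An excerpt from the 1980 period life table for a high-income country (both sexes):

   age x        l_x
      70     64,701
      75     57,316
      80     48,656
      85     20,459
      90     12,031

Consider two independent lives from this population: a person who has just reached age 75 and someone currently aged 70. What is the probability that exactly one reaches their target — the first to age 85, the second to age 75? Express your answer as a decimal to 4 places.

0.6104

p₁ = l_85/l_75 = 20,459/57,316 = 0.356951; p₂ = l_75/l_70 = 57,316/64,701 = 0.885860.
P(exactly one) = p₁(1−p₂) + (1−p₁)p₂ = 0.040742 + 0.569651 = 0.610394.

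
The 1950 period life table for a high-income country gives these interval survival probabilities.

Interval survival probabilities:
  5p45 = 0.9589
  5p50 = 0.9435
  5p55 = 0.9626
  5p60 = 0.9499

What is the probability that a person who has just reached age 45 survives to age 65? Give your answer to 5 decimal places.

Survival from 45 to 65 is the product of surviving each interval: 0.9589 × 0.9435 × 0.9626 × 0.9499.
= 0.827254.

0.82725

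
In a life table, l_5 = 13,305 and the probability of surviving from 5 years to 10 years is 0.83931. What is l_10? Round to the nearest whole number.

11167

l_10 = l_5 × p = 13,305 × 0.83931 = 11167.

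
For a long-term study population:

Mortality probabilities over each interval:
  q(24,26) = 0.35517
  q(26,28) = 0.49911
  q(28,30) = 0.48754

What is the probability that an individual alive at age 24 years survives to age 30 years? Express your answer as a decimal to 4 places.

0.1655

P(survive 24→30) = (1 − 0.35517) × (1 − 0.49911) × (1 − 0.48754).
= 0.64483 × 0.50089 × 0.51246 = 0.165519.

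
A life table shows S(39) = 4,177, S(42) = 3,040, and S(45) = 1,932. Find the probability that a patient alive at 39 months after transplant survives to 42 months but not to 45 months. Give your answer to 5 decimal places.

This is the probability of reaching 42 but not 45, conditional on being alive at 39: (S(42) − S(45)) / S(39).
= (3,040 − 1,932) / 4,177 = 1,108 / 4,177 = 0.265262.

0.26526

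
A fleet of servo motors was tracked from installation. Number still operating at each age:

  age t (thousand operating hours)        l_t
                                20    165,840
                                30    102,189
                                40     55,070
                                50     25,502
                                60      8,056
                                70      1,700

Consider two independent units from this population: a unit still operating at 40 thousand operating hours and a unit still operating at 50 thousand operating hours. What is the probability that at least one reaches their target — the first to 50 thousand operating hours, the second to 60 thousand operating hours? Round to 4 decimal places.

p₁ = l_50/l_40 = 25,502/55,070 = 0.463083; p₂ = l_60/l_50 = 8,056/25,502 = 0.315897.
P(at least one) = 1 − (1−p₁)(1−p₂) = 1 − 0.536917 × 0.684103 = 0.632693.

0.6327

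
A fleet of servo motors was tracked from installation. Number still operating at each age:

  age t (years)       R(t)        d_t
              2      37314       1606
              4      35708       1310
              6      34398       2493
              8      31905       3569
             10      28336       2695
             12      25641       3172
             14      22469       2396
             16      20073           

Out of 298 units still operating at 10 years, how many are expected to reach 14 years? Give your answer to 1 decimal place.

236.3

The relevant probability is 22469/28336 = 0.792949.
Expected number = 298 × 0.792949 = 236.3.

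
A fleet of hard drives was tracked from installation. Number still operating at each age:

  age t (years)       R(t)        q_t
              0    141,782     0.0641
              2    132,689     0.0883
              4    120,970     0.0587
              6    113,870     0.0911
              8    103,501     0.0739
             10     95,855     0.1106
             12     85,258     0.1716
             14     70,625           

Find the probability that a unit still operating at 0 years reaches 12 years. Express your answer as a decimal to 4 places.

0.6013

The conditional survival probability is R(12)/R(0) = 85,258/141,782 = 0.601332.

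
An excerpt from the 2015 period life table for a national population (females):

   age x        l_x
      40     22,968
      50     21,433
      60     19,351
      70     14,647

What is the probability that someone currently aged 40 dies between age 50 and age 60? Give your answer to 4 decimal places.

0.0906

We want 10|10q40 = (l_50 − l_60)/l_40.
This is the probability of reaching 50 but not 60, conditional on being alive at 40: (l_50 − l_60) / l_40.
= (21,433 − 19,351) / 22,968 = 2,082 / 22,968 = 0.090648.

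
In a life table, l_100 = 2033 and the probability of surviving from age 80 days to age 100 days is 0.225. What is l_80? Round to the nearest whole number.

l_80 = l_100 / p = 2033 / 0.225 = 9036.

9036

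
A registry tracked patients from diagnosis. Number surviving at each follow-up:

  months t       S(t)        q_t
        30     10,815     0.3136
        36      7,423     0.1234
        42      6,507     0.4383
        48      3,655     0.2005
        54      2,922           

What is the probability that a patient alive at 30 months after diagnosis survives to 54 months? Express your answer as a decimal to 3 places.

The conditional survival probability is S(54)/S(30) = 2,922/10,815 = 0.270180.

0.270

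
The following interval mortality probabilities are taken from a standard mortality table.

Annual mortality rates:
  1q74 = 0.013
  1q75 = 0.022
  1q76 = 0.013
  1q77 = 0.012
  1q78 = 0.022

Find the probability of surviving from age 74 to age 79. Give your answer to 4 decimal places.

0.9206

5p74 = (1 − 0.013) × (1 − 0.022) × (1 − 0.013) × (1 − 0.012) × (1 − 0.022).
= 0.987 × 0.978 × 0.987 × 0.988 × 0.978 = 0.920596.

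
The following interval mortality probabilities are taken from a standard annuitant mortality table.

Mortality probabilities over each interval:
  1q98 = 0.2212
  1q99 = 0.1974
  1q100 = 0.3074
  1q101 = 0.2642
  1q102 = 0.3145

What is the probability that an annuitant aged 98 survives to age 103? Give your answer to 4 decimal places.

5p98 = (1 − 0.2212) × (1 − 0.1974) × (1 − 0.3074) × (1 − 0.2642) × (1 − 0.3145).
= 0.7788 × 0.8026 × 0.6926 × 0.7358 × 0.6855 = 0.218361.

0.2184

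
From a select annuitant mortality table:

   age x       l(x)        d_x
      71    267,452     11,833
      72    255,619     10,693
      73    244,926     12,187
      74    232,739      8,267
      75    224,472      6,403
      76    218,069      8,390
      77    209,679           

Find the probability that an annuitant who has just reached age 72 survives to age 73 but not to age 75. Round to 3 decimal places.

This is the probability of reaching 73 but not 75, conditional on being alive at 72: (l(73) − l(75)) / l(72).
= (244,926 − 224,472) / 255,619 = 20,454 / 255,619 = 0.080018.

0.080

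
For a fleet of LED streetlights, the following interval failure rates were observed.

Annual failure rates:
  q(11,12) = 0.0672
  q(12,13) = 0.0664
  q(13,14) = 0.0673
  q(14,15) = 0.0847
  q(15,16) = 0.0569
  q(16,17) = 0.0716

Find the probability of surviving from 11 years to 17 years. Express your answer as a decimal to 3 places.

0.651

P(survive 11→17) = (1 − 0.0672) × (1 − 0.0664) × (1 − 0.0673) × (1 − 0.0847) × (1 − 0.0569) × (1 − 0.0716).
= 0.9328 × 0.9336 × 0.9327 × 0.9153 × 0.9431 × 0.9284 = 0.650950.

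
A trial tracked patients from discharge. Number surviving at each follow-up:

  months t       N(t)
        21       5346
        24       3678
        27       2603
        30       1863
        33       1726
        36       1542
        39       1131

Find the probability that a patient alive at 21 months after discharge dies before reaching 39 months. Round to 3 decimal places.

0.788

P(die before 39 | alive at 21) = 1 − N(39)/N(21) = 1 − 1131/5346 = (4215)/5346 = 0.788440.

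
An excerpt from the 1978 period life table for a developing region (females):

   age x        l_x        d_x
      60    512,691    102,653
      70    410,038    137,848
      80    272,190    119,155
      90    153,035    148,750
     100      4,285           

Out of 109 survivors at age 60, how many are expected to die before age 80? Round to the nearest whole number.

51

The relevant probability is 1 − 272,190/512,691 = 0.469095.
Expected number = 109 × 0.469095 = 51.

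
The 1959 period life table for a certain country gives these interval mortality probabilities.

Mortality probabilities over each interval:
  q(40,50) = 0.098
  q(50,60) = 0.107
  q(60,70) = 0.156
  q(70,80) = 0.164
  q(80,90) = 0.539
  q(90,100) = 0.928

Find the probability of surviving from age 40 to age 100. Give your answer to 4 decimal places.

Chaining the interval survival probabilities: (1 − 0.098) × (1 − 0.107) × (1 − 0.156) × (1 − 0.164) × (1 − 0.539) × (1 − 0.928).
= 0.902 × 0.893 × 0.844 × 0.836 × 0.461 × 0.072 = 0.018864.

0.0189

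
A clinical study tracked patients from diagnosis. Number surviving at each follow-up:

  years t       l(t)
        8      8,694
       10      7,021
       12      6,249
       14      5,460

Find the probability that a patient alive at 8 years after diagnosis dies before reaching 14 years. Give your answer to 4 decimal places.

P(die before 14 | alive at 8) = 1 − l(14)/l(8) = 1 − 5,460/8,694 = (3,234)/8,694 = 0.371981.

0.3720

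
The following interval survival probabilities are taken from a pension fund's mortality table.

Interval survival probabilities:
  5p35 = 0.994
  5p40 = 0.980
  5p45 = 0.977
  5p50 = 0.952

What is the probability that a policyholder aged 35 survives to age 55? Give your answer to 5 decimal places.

0.90603

Survival from 35 to 55 is the product of surviving each interval: 0.994 × 0.980 × 0.977 × 0.952.
= 0.906033.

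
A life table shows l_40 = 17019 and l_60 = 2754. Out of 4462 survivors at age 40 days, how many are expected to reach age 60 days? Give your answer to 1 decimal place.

The relevant probability is 2754/17019 = 0.161819.
Expected number = 4462 × 0.161819 = 722.0.

722.0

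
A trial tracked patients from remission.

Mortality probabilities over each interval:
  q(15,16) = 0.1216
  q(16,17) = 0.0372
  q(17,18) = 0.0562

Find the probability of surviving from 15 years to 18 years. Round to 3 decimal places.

0.798

P(survive 15→18) = (1 − 0.1216) × (1 − 0.0372) × (1 − 0.0562).
= 0.8784 × 0.9628 × 0.9438 = 0.798194.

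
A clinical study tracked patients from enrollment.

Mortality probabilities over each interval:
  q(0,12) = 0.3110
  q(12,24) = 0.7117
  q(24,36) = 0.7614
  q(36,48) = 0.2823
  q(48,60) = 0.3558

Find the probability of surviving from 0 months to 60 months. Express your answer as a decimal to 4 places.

Chaining the interval survival probabilities: (1 − 0.3110) × (1 − 0.7117) × (1 − 0.7614) × (1 − 0.2823) × (1 − 0.3558).
= 0.6890 × 0.2883 × 0.2386 × 0.7177 × 0.6442 = 0.021913.

0.0219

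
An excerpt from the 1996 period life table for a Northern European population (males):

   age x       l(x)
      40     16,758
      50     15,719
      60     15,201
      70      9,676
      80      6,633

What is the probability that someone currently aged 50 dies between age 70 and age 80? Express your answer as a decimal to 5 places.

0.19359

This is the probability of reaching 70 but not 80, conditional on being alive at 50: (l(70) − l(80)) / l(50).
= (9,676 − 6,633) / 15,719 = 3,043 / 15,719 = 0.193587.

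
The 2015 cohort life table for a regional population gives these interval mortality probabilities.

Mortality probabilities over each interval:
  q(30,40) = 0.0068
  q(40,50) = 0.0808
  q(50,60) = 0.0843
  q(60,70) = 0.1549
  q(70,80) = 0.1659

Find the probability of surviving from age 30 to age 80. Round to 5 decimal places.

0.58929

P(survive 30→80) = (1 − 0.0068) × (1 − 0.0808) × (1 − 0.0843) × (1 − 0.1549) × (1 − 0.1659).
= 0.9932 × 0.9192 × 0.9157 × 0.8451 × 0.8341 = 0.589286.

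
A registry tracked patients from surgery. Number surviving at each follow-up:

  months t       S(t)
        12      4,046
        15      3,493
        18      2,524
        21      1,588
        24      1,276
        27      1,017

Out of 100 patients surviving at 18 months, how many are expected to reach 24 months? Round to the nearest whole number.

The relevant probability is 1,276/2,524 = 0.505547.
Expected number = 100 × 0.505547 = 51.

51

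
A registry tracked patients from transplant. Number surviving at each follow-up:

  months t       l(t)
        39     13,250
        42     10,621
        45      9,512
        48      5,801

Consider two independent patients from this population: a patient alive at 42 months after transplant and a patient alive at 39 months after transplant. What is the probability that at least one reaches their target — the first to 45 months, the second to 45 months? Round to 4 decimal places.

p₁ = l(45)/l(42) = 9,512/10,621 = 0.895584; p₂ = l(45)/l(39) = 9,512/13,250 = 0.717887.
P(at least one) = 1 − (1−p₁)(1−p₂) = 1 − 0.104416 × 0.282113 = 0.970543.

0.9705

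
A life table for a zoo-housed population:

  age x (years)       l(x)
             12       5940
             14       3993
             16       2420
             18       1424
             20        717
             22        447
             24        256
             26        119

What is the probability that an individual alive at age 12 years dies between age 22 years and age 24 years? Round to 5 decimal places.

This is the probability of reaching 22 but not 24, conditional on being alive at 12: (l(22) − l(24)) / l(12).
= (447 − 256) / 5940 = 191 / 5940 = 0.032155.

0.03215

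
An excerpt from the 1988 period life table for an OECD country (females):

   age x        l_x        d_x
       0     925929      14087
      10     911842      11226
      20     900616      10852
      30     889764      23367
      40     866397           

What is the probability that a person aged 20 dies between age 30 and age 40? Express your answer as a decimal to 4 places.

This is the probability of reaching 30 but not 40, conditional on being alive at 20: (l_30 − l_40) / l_20.
= (889764 − 866397) / 900616 = 23367 / 900616 = 0.025946.

0.0259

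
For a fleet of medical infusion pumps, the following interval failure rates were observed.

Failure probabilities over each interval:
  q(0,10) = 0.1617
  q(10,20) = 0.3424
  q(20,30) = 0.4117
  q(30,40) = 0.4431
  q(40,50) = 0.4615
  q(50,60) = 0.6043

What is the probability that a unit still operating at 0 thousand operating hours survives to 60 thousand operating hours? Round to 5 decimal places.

0.03848

P(survive 0→60) = (1 − 0.1617) × (1 − 0.3424) × (1 − 0.4117) × (1 − 0.4431) × (1 − 0.4615) × (1 − 0.6043).
= 0.8383 × 0.6576 × 0.5883 × 0.5569 × 0.5385 × 0.3957 = 0.038485.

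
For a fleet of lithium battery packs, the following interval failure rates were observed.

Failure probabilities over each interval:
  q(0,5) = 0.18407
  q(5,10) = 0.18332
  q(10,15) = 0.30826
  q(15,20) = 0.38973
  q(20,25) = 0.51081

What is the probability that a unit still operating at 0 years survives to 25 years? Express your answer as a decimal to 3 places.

0.138

The overall survival probability is (1 − 0.18407) × (1 − 0.18332) × (1 − 0.30826) × (1 − 0.38973) × (1 − 0.51081).
= 0.81593 × 0.81668 × 0.69174 × 0.61027 × 0.48919 = 0.137609.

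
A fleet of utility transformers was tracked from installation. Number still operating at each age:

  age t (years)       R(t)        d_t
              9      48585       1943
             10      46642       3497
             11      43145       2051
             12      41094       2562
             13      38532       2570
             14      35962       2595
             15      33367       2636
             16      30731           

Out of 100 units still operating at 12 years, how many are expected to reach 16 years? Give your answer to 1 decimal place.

74.8

The relevant probability is 30731/41094 = 0.747822.
Expected number = 100 × 0.747822 = 74.8.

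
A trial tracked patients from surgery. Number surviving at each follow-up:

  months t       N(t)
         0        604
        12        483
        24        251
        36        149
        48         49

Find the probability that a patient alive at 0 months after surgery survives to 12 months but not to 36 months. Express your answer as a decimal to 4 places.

0.5530

This is the probability of reaching 12 but not 36, conditional on being alive at 0: (N(12) − N(36)) / N(0).
= (483 − 149) / 604 = 334 / 604 = 0.552980.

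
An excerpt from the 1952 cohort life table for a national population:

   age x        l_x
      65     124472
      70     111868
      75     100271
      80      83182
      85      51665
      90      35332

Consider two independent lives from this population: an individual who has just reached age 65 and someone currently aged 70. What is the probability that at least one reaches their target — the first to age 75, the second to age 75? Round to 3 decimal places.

p₁ = l_75/l_65 = 100271/124472 = 0.805571; p₂ = l_75/l_70 = 100271/111868 = 0.896333.
P(at least one) = 1 − (1−p₁)(1−p₂) = 1 − 0.194429 × 0.103667 = 0.979844.

0.980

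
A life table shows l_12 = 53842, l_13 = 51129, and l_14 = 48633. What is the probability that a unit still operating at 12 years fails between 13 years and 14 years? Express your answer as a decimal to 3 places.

This is the probability of reaching 13 but not 14, conditional on being operational at 12: (l_13 − l_14) / l_12.
= (51129 − 48633) / 53842 = 2496 / 53842 = 0.046358.

0.046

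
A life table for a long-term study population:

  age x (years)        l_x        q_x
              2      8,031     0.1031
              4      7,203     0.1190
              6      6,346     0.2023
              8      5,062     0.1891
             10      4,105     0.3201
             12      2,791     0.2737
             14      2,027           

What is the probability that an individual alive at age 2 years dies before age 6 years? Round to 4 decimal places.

0.2098

P(die before 6 | alive at 2) = 1 − l_6/l_2 = 1 − 6,346/8,031 = (1,685)/8,031 = 0.209812.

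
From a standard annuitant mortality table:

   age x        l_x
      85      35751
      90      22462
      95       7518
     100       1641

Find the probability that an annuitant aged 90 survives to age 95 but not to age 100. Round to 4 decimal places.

We want 5|5q90 = (l_95 − l_100)/l_90.
This is the probability of reaching 95 but not 100, conditional on being alive at 90: (l_95 − l_100) / l_90.
= (7518 − 1641) / 22462 = 5877 / 22462 = 0.261642.

0.2616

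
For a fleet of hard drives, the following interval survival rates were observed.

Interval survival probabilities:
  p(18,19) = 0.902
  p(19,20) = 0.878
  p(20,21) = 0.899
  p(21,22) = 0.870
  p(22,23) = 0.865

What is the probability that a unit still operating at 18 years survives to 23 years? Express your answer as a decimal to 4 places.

0.5358

Chaining the interval survival probabilities: 0.902 × 0.878 × 0.899 × 0.870 × 0.865.
= 0.535792.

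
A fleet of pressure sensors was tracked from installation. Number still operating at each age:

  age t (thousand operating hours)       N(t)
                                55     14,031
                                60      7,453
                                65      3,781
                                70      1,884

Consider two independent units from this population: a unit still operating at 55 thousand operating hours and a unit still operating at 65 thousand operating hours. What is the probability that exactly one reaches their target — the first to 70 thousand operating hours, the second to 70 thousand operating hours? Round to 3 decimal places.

p₁ = N(70)/N(55) = 1,884/14,031 = 0.134274; p₂ = N(70)/N(65) = 1,884/3,781 = 0.498281.
P(exactly one) = p₁(1−p₂) + (1−p₁)p₂ = 0.067368 + 0.431375 = 0.498743.

0.499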